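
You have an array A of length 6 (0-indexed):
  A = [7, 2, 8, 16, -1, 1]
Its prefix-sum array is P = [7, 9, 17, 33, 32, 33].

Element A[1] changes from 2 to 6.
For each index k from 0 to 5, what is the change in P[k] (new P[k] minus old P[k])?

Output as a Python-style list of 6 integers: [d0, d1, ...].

Element change: A[1] 2 -> 6, delta = 4
For k < 1: P[k] unchanged, delta_P[k] = 0
For k >= 1: P[k] shifts by exactly 4
Delta array: [0, 4, 4, 4, 4, 4]

Answer: [0, 4, 4, 4, 4, 4]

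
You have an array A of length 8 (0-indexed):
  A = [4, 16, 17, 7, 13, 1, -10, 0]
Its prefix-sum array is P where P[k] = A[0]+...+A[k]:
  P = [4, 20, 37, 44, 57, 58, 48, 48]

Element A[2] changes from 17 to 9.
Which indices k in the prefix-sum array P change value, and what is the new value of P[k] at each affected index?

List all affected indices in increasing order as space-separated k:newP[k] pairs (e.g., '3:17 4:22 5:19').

Answer: 2:29 3:36 4:49 5:50 6:40 7:40

Derivation:
P[k] = A[0] + ... + A[k]
P[k] includes A[2] iff k >= 2
Affected indices: 2, 3, ..., 7; delta = -8
  P[2]: 37 + -8 = 29
  P[3]: 44 + -8 = 36
  P[4]: 57 + -8 = 49
  P[5]: 58 + -8 = 50
  P[6]: 48 + -8 = 40
  P[7]: 48 + -8 = 40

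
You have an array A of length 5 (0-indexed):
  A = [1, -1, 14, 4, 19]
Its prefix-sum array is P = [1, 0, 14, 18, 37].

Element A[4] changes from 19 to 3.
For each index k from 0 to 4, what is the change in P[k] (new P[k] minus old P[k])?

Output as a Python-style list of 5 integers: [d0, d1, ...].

Answer: [0, 0, 0, 0, -16]

Derivation:
Element change: A[4] 19 -> 3, delta = -16
For k < 4: P[k] unchanged, delta_P[k] = 0
For k >= 4: P[k] shifts by exactly -16
Delta array: [0, 0, 0, 0, -16]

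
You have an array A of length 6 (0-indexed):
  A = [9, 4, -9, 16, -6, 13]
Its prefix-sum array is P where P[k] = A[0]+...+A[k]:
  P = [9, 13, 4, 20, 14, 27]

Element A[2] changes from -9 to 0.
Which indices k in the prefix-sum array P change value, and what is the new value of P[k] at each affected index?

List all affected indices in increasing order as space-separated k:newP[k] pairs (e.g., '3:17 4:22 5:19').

Answer: 2:13 3:29 4:23 5:36

Derivation:
P[k] = A[0] + ... + A[k]
P[k] includes A[2] iff k >= 2
Affected indices: 2, 3, ..., 5; delta = 9
  P[2]: 4 + 9 = 13
  P[3]: 20 + 9 = 29
  P[4]: 14 + 9 = 23
  P[5]: 27 + 9 = 36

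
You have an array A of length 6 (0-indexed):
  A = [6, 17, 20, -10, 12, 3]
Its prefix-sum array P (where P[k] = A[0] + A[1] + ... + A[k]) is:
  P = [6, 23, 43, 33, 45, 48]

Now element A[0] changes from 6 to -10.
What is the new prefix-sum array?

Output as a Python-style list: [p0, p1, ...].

Answer: [-10, 7, 27, 17, 29, 32]

Derivation:
Change: A[0] 6 -> -10, delta = -16
P[k] for k < 0: unchanged (A[0] not included)
P[k] for k >= 0: shift by delta = -16
  P[0] = 6 + -16 = -10
  P[1] = 23 + -16 = 7
  P[2] = 43 + -16 = 27
  P[3] = 33 + -16 = 17
  P[4] = 45 + -16 = 29
  P[5] = 48 + -16 = 32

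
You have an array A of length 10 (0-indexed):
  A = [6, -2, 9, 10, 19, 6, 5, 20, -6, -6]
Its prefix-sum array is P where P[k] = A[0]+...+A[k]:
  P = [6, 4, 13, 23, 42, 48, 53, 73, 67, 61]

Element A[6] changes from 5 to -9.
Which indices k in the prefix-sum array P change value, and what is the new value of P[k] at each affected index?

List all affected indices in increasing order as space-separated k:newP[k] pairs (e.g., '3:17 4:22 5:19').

P[k] = A[0] + ... + A[k]
P[k] includes A[6] iff k >= 6
Affected indices: 6, 7, ..., 9; delta = -14
  P[6]: 53 + -14 = 39
  P[7]: 73 + -14 = 59
  P[8]: 67 + -14 = 53
  P[9]: 61 + -14 = 47

Answer: 6:39 7:59 8:53 9:47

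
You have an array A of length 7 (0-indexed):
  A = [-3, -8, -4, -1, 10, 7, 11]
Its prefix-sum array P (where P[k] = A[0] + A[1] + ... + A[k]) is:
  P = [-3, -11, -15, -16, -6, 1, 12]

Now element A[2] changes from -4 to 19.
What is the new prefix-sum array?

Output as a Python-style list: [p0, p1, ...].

Answer: [-3, -11, 8, 7, 17, 24, 35]

Derivation:
Change: A[2] -4 -> 19, delta = 23
P[k] for k < 2: unchanged (A[2] not included)
P[k] for k >= 2: shift by delta = 23
  P[0] = -3 + 0 = -3
  P[1] = -11 + 0 = -11
  P[2] = -15 + 23 = 8
  P[3] = -16 + 23 = 7
  P[4] = -6 + 23 = 17
  P[5] = 1 + 23 = 24
  P[6] = 12 + 23 = 35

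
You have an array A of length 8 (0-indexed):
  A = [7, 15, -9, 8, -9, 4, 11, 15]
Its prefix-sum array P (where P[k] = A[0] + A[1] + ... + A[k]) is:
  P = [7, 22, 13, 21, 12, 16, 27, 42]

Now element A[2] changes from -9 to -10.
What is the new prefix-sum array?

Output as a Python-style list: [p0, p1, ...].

Change: A[2] -9 -> -10, delta = -1
P[k] for k < 2: unchanged (A[2] not included)
P[k] for k >= 2: shift by delta = -1
  P[0] = 7 + 0 = 7
  P[1] = 22 + 0 = 22
  P[2] = 13 + -1 = 12
  P[3] = 21 + -1 = 20
  P[4] = 12 + -1 = 11
  P[5] = 16 + -1 = 15
  P[6] = 27 + -1 = 26
  P[7] = 42 + -1 = 41

Answer: [7, 22, 12, 20, 11, 15, 26, 41]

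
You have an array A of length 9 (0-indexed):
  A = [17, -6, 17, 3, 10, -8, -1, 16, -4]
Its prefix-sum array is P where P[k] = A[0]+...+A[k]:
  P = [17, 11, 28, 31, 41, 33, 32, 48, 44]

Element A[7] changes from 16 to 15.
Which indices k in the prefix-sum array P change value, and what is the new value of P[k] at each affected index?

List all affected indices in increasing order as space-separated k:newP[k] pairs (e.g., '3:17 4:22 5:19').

Answer: 7:47 8:43

Derivation:
P[k] = A[0] + ... + A[k]
P[k] includes A[7] iff k >= 7
Affected indices: 7, 8, ..., 8; delta = -1
  P[7]: 48 + -1 = 47
  P[8]: 44 + -1 = 43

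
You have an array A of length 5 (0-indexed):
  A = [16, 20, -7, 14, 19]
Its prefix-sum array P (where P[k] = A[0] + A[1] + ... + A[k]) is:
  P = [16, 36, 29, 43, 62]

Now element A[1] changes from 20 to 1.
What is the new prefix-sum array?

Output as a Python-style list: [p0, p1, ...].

Answer: [16, 17, 10, 24, 43]

Derivation:
Change: A[1] 20 -> 1, delta = -19
P[k] for k < 1: unchanged (A[1] not included)
P[k] for k >= 1: shift by delta = -19
  P[0] = 16 + 0 = 16
  P[1] = 36 + -19 = 17
  P[2] = 29 + -19 = 10
  P[3] = 43 + -19 = 24
  P[4] = 62 + -19 = 43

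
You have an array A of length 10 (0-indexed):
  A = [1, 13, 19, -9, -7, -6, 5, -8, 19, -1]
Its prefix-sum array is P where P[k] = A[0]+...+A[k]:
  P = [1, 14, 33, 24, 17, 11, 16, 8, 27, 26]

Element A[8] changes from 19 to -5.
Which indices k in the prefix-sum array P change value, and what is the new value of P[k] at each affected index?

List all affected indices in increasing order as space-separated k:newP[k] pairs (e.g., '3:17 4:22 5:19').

Answer: 8:3 9:2

Derivation:
P[k] = A[0] + ... + A[k]
P[k] includes A[8] iff k >= 8
Affected indices: 8, 9, ..., 9; delta = -24
  P[8]: 27 + -24 = 3
  P[9]: 26 + -24 = 2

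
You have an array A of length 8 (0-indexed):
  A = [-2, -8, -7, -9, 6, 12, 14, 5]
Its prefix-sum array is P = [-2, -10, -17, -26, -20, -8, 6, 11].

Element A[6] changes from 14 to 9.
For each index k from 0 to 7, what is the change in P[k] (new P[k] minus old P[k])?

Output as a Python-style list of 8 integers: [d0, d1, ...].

Element change: A[6] 14 -> 9, delta = -5
For k < 6: P[k] unchanged, delta_P[k] = 0
For k >= 6: P[k] shifts by exactly -5
Delta array: [0, 0, 0, 0, 0, 0, -5, -5]

Answer: [0, 0, 0, 0, 0, 0, -5, -5]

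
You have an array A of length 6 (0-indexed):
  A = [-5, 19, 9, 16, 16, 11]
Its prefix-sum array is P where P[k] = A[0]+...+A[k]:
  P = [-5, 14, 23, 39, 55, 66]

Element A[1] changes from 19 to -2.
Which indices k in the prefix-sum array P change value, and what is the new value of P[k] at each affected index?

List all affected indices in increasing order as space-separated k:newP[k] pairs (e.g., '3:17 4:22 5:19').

Answer: 1:-7 2:2 3:18 4:34 5:45

Derivation:
P[k] = A[0] + ... + A[k]
P[k] includes A[1] iff k >= 1
Affected indices: 1, 2, ..., 5; delta = -21
  P[1]: 14 + -21 = -7
  P[2]: 23 + -21 = 2
  P[3]: 39 + -21 = 18
  P[4]: 55 + -21 = 34
  P[5]: 66 + -21 = 45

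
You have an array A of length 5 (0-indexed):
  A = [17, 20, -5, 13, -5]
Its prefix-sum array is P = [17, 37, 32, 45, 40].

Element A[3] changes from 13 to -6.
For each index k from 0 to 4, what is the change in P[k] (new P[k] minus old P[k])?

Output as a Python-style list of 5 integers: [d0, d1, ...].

Answer: [0, 0, 0, -19, -19]

Derivation:
Element change: A[3] 13 -> -6, delta = -19
For k < 3: P[k] unchanged, delta_P[k] = 0
For k >= 3: P[k] shifts by exactly -19
Delta array: [0, 0, 0, -19, -19]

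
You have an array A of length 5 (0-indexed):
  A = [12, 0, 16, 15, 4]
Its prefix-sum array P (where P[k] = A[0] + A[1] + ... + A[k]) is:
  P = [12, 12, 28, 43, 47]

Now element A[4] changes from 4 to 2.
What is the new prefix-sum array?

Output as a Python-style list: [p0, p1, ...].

Answer: [12, 12, 28, 43, 45]

Derivation:
Change: A[4] 4 -> 2, delta = -2
P[k] for k < 4: unchanged (A[4] not included)
P[k] for k >= 4: shift by delta = -2
  P[0] = 12 + 0 = 12
  P[1] = 12 + 0 = 12
  P[2] = 28 + 0 = 28
  P[3] = 43 + 0 = 43
  P[4] = 47 + -2 = 45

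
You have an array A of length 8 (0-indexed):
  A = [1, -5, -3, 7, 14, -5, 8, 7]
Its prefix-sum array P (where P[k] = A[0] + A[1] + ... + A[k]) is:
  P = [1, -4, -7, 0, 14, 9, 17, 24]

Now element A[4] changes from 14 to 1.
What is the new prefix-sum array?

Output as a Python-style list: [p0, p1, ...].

Answer: [1, -4, -7, 0, 1, -4, 4, 11]

Derivation:
Change: A[4] 14 -> 1, delta = -13
P[k] for k < 4: unchanged (A[4] not included)
P[k] for k >= 4: shift by delta = -13
  P[0] = 1 + 0 = 1
  P[1] = -4 + 0 = -4
  P[2] = -7 + 0 = -7
  P[3] = 0 + 0 = 0
  P[4] = 14 + -13 = 1
  P[5] = 9 + -13 = -4
  P[6] = 17 + -13 = 4
  P[7] = 24 + -13 = 11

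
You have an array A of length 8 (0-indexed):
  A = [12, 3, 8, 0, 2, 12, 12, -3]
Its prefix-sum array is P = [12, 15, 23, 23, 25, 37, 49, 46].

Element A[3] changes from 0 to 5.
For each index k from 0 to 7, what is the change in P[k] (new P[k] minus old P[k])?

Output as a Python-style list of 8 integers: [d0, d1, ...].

Element change: A[3] 0 -> 5, delta = 5
For k < 3: P[k] unchanged, delta_P[k] = 0
For k >= 3: P[k] shifts by exactly 5
Delta array: [0, 0, 0, 5, 5, 5, 5, 5]

Answer: [0, 0, 0, 5, 5, 5, 5, 5]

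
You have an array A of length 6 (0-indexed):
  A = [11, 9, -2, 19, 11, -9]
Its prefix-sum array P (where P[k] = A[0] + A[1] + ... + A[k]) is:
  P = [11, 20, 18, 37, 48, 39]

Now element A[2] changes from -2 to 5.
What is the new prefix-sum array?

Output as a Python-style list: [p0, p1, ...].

Answer: [11, 20, 25, 44, 55, 46]

Derivation:
Change: A[2] -2 -> 5, delta = 7
P[k] for k < 2: unchanged (A[2] not included)
P[k] for k >= 2: shift by delta = 7
  P[0] = 11 + 0 = 11
  P[1] = 20 + 0 = 20
  P[2] = 18 + 7 = 25
  P[3] = 37 + 7 = 44
  P[4] = 48 + 7 = 55
  P[5] = 39 + 7 = 46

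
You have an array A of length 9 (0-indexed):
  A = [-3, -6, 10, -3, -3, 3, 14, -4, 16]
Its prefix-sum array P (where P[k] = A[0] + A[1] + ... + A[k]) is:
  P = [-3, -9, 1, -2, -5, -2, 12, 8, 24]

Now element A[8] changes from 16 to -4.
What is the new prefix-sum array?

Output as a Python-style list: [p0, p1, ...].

Answer: [-3, -9, 1, -2, -5, -2, 12, 8, 4]

Derivation:
Change: A[8] 16 -> -4, delta = -20
P[k] for k < 8: unchanged (A[8] not included)
P[k] for k >= 8: shift by delta = -20
  P[0] = -3 + 0 = -3
  P[1] = -9 + 0 = -9
  P[2] = 1 + 0 = 1
  P[3] = -2 + 0 = -2
  P[4] = -5 + 0 = -5
  P[5] = -2 + 0 = -2
  P[6] = 12 + 0 = 12
  P[7] = 8 + 0 = 8
  P[8] = 24 + -20 = 4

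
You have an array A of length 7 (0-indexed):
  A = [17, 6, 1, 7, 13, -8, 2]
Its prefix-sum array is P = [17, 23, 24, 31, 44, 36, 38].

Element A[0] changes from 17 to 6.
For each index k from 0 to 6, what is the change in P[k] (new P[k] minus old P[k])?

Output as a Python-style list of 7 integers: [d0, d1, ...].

Element change: A[0] 17 -> 6, delta = -11
For k < 0: P[k] unchanged, delta_P[k] = 0
For k >= 0: P[k] shifts by exactly -11
Delta array: [-11, -11, -11, -11, -11, -11, -11]

Answer: [-11, -11, -11, -11, -11, -11, -11]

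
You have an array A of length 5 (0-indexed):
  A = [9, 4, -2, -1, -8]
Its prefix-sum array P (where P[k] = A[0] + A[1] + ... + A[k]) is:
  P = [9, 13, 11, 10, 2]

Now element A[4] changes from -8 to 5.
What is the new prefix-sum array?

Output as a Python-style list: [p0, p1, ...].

Change: A[4] -8 -> 5, delta = 13
P[k] for k < 4: unchanged (A[4] not included)
P[k] for k >= 4: shift by delta = 13
  P[0] = 9 + 0 = 9
  P[1] = 13 + 0 = 13
  P[2] = 11 + 0 = 11
  P[3] = 10 + 0 = 10
  P[4] = 2 + 13 = 15

Answer: [9, 13, 11, 10, 15]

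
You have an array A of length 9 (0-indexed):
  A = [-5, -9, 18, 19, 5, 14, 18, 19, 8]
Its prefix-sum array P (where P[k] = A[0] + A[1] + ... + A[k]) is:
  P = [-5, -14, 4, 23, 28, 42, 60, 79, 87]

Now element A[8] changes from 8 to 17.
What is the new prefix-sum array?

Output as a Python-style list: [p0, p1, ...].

Change: A[8] 8 -> 17, delta = 9
P[k] for k < 8: unchanged (A[8] not included)
P[k] for k >= 8: shift by delta = 9
  P[0] = -5 + 0 = -5
  P[1] = -14 + 0 = -14
  P[2] = 4 + 0 = 4
  P[3] = 23 + 0 = 23
  P[4] = 28 + 0 = 28
  P[5] = 42 + 0 = 42
  P[6] = 60 + 0 = 60
  P[7] = 79 + 0 = 79
  P[8] = 87 + 9 = 96

Answer: [-5, -14, 4, 23, 28, 42, 60, 79, 96]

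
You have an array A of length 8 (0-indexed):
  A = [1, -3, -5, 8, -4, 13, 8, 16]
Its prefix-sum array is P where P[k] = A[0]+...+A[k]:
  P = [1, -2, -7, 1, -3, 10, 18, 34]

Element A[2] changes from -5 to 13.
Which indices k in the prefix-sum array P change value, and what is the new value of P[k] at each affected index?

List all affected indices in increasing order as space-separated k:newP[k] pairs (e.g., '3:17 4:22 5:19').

Answer: 2:11 3:19 4:15 5:28 6:36 7:52

Derivation:
P[k] = A[0] + ... + A[k]
P[k] includes A[2] iff k >= 2
Affected indices: 2, 3, ..., 7; delta = 18
  P[2]: -7 + 18 = 11
  P[3]: 1 + 18 = 19
  P[4]: -3 + 18 = 15
  P[5]: 10 + 18 = 28
  P[6]: 18 + 18 = 36
  P[7]: 34 + 18 = 52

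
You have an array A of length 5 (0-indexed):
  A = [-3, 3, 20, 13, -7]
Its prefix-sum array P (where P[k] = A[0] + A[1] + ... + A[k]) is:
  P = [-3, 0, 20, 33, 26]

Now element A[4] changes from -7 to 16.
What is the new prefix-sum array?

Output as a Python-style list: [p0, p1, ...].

Answer: [-3, 0, 20, 33, 49]

Derivation:
Change: A[4] -7 -> 16, delta = 23
P[k] for k < 4: unchanged (A[4] not included)
P[k] for k >= 4: shift by delta = 23
  P[0] = -3 + 0 = -3
  P[1] = 0 + 0 = 0
  P[2] = 20 + 0 = 20
  P[3] = 33 + 0 = 33
  P[4] = 26 + 23 = 49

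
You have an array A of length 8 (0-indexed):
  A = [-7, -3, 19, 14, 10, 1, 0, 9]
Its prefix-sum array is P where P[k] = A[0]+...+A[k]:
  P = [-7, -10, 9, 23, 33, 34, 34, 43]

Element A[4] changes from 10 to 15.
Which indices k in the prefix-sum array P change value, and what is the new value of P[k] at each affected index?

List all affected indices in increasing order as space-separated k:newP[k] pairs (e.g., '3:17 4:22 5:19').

P[k] = A[0] + ... + A[k]
P[k] includes A[4] iff k >= 4
Affected indices: 4, 5, ..., 7; delta = 5
  P[4]: 33 + 5 = 38
  P[5]: 34 + 5 = 39
  P[6]: 34 + 5 = 39
  P[7]: 43 + 5 = 48

Answer: 4:38 5:39 6:39 7:48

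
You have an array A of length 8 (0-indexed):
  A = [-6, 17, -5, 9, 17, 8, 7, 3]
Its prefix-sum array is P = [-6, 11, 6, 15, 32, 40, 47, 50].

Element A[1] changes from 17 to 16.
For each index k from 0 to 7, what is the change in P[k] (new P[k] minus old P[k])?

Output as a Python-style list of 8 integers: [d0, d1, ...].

Element change: A[1] 17 -> 16, delta = -1
For k < 1: P[k] unchanged, delta_P[k] = 0
For k >= 1: P[k] shifts by exactly -1
Delta array: [0, -1, -1, -1, -1, -1, -1, -1]

Answer: [0, -1, -1, -1, -1, -1, -1, -1]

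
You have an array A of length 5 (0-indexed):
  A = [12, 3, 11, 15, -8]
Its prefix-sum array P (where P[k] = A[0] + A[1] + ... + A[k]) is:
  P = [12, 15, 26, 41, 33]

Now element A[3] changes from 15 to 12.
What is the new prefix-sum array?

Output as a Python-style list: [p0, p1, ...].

Answer: [12, 15, 26, 38, 30]

Derivation:
Change: A[3] 15 -> 12, delta = -3
P[k] for k < 3: unchanged (A[3] not included)
P[k] for k >= 3: shift by delta = -3
  P[0] = 12 + 0 = 12
  P[1] = 15 + 0 = 15
  P[2] = 26 + 0 = 26
  P[3] = 41 + -3 = 38
  P[4] = 33 + -3 = 30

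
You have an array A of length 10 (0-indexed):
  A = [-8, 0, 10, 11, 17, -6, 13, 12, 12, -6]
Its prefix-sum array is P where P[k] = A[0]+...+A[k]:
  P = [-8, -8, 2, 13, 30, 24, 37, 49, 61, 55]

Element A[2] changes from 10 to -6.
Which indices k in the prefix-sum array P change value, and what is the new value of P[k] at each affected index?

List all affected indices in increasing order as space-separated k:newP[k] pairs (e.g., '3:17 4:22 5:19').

Answer: 2:-14 3:-3 4:14 5:8 6:21 7:33 8:45 9:39

Derivation:
P[k] = A[0] + ... + A[k]
P[k] includes A[2] iff k >= 2
Affected indices: 2, 3, ..., 9; delta = -16
  P[2]: 2 + -16 = -14
  P[3]: 13 + -16 = -3
  P[4]: 30 + -16 = 14
  P[5]: 24 + -16 = 8
  P[6]: 37 + -16 = 21
  P[7]: 49 + -16 = 33
  P[8]: 61 + -16 = 45
  P[9]: 55 + -16 = 39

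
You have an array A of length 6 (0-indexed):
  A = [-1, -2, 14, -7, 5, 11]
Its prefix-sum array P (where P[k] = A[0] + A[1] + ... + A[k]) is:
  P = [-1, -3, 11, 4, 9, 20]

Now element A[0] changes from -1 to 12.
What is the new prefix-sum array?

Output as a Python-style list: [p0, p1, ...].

Answer: [12, 10, 24, 17, 22, 33]

Derivation:
Change: A[0] -1 -> 12, delta = 13
P[k] for k < 0: unchanged (A[0] not included)
P[k] for k >= 0: shift by delta = 13
  P[0] = -1 + 13 = 12
  P[1] = -3 + 13 = 10
  P[2] = 11 + 13 = 24
  P[3] = 4 + 13 = 17
  P[4] = 9 + 13 = 22
  P[5] = 20 + 13 = 33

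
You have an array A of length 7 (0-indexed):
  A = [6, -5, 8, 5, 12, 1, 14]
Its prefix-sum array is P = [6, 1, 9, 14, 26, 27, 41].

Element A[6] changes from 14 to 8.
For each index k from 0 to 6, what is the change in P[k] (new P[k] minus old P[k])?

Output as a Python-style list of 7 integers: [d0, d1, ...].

Element change: A[6] 14 -> 8, delta = -6
For k < 6: P[k] unchanged, delta_P[k] = 0
For k >= 6: P[k] shifts by exactly -6
Delta array: [0, 0, 0, 0, 0, 0, -6]

Answer: [0, 0, 0, 0, 0, 0, -6]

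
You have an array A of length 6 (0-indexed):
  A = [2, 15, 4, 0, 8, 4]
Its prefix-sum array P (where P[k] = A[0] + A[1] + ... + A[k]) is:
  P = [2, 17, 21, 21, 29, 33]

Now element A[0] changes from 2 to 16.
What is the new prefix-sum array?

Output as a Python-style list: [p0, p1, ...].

Change: A[0] 2 -> 16, delta = 14
P[k] for k < 0: unchanged (A[0] not included)
P[k] for k >= 0: shift by delta = 14
  P[0] = 2 + 14 = 16
  P[1] = 17 + 14 = 31
  P[2] = 21 + 14 = 35
  P[3] = 21 + 14 = 35
  P[4] = 29 + 14 = 43
  P[5] = 33 + 14 = 47

Answer: [16, 31, 35, 35, 43, 47]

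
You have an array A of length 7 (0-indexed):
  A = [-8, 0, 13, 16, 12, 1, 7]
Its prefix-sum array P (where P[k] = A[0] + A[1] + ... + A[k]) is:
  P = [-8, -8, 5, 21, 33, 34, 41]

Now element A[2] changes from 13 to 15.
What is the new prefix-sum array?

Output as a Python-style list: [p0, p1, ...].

Change: A[2] 13 -> 15, delta = 2
P[k] for k < 2: unchanged (A[2] not included)
P[k] for k >= 2: shift by delta = 2
  P[0] = -8 + 0 = -8
  P[1] = -8 + 0 = -8
  P[2] = 5 + 2 = 7
  P[3] = 21 + 2 = 23
  P[4] = 33 + 2 = 35
  P[5] = 34 + 2 = 36
  P[6] = 41 + 2 = 43

Answer: [-8, -8, 7, 23, 35, 36, 43]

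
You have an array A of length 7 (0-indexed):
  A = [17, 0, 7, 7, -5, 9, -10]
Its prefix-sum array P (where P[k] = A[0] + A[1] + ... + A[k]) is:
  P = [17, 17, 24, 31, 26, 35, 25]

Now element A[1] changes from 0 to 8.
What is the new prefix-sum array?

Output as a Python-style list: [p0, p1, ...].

Answer: [17, 25, 32, 39, 34, 43, 33]

Derivation:
Change: A[1] 0 -> 8, delta = 8
P[k] for k < 1: unchanged (A[1] not included)
P[k] for k >= 1: shift by delta = 8
  P[0] = 17 + 0 = 17
  P[1] = 17 + 8 = 25
  P[2] = 24 + 8 = 32
  P[3] = 31 + 8 = 39
  P[4] = 26 + 8 = 34
  P[5] = 35 + 8 = 43
  P[6] = 25 + 8 = 33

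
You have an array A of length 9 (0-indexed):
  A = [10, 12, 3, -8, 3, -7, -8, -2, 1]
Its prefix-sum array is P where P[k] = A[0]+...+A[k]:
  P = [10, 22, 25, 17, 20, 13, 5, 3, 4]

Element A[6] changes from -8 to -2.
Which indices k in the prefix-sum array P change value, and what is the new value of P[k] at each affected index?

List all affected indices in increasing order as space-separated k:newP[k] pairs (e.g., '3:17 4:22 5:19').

P[k] = A[0] + ... + A[k]
P[k] includes A[6] iff k >= 6
Affected indices: 6, 7, ..., 8; delta = 6
  P[6]: 5 + 6 = 11
  P[7]: 3 + 6 = 9
  P[8]: 4 + 6 = 10

Answer: 6:11 7:9 8:10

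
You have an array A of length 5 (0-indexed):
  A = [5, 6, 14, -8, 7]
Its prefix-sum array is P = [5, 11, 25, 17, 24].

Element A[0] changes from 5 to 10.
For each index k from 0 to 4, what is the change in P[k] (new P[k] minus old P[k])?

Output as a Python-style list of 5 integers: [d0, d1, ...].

Element change: A[0] 5 -> 10, delta = 5
For k < 0: P[k] unchanged, delta_P[k] = 0
For k >= 0: P[k] shifts by exactly 5
Delta array: [5, 5, 5, 5, 5]

Answer: [5, 5, 5, 5, 5]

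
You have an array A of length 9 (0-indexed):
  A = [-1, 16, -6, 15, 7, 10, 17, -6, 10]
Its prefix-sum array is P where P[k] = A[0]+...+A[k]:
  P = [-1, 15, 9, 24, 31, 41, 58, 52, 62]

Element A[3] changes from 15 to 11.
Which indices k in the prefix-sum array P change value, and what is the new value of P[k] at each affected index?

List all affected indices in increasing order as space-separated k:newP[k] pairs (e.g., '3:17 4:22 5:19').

P[k] = A[0] + ... + A[k]
P[k] includes A[3] iff k >= 3
Affected indices: 3, 4, ..., 8; delta = -4
  P[3]: 24 + -4 = 20
  P[4]: 31 + -4 = 27
  P[5]: 41 + -4 = 37
  P[6]: 58 + -4 = 54
  P[7]: 52 + -4 = 48
  P[8]: 62 + -4 = 58

Answer: 3:20 4:27 5:37 6:54 7:48 8:58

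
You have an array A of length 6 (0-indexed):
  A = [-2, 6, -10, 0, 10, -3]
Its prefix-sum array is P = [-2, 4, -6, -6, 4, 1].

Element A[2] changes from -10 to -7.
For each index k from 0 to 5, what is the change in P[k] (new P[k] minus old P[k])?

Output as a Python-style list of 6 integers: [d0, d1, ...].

Answer: [0, 0, 3, 3, 3, 3]

Derivation:
Element change: A[2] -10 -> -7, delta = 3
For k < 2: P[k] unchanged, delta_P[k] = 0
For k >= 2: P[k] shifts by exactly 3
Delta array: [0, 0, 3, 3, 3, 3]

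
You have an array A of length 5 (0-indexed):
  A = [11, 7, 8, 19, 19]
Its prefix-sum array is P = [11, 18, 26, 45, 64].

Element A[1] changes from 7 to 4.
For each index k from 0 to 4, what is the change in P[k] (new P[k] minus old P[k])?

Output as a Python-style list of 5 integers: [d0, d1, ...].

Answer: [0, -3, -3, -3, -3]

Derivation:
Element change: A[1] 7 -> 4, delta = -3
For k < 1: P[k] unchanged, delta_P[k] = 0
For k >= 1: P[k] shifts by exactly -3
Delta array: [0, -3, -3, -3, -3]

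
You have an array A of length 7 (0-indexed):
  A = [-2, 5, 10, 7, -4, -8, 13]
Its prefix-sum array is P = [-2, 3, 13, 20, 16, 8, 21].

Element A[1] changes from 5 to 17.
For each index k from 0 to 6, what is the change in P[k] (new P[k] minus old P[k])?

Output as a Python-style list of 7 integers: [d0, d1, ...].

Answer: [0, 12, 12, 12, 12, 12, 12]

Derivation:
Element change: A[1] 5 -> 17, delta = 12
For k < 1: P[k] unchanged, delta_P[k] = 0
For k >= 1: P[k] shifts by exactly 12
Delta array: [0, 12, 12, 12, 12, 12, 12]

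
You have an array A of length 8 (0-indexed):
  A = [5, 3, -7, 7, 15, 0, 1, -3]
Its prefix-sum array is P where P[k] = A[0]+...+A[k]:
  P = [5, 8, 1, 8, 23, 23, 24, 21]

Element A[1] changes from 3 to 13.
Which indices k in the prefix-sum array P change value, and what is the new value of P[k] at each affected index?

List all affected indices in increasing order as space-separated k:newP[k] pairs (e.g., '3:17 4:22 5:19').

P[k] = A[0] + ... + A[k]
P[k] includes A[1] iff k >= 1
Affected indices: 1, 2, ..., 7; delta = 10
  P[1]: 8 + 10 = 18
  P[2]: 1 + 10 = 11
  P[3]: 8 + 10 = 18
  P[4]: 23 + 10 = 33
  P[5]: 23 + 10 = 33
  P[6]: 24 + 10 = 34
  P[7]: 21 + 10 = 31

Answer: 1:18 2:11 3:18 4:33 5:33 6:34 7:31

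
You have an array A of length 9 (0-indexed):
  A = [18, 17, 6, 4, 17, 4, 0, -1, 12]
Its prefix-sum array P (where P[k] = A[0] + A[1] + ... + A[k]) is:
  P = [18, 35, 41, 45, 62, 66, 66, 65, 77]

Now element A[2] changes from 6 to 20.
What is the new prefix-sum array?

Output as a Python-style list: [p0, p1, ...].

Answer: [18, 35, 55, 59, 76, 80, 80, 79, 91]

Derivation:
Change: A[2] 6 -> 20, delta = 14
P[k] for k < 2: unchanged (A[2] not included)
P[k] for k >= 2: shift by delta = 14
  P[0] = 18 + 0 = 18
  P[1] = 35 + 0 = 35
  P[2] = 41 + 14 = 55
  P[3] = 45 + 14 = 59
  P[4] = 62 + 14 = 76
  P[5] = 66 + 14 = 80
  P[6] = 66 + 14 = 80
  P[7] = 65 + 14 = 79
  P[8] = 77 + 14 = 91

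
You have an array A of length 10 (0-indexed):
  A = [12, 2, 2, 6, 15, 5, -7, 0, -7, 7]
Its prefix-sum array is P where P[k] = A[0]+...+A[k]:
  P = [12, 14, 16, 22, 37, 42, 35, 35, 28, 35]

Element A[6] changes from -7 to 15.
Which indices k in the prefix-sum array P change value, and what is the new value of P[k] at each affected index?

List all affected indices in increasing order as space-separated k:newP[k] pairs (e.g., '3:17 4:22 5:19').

Answer: 6:57 7:57 8:50 9:57

Derivation:
P[k] = A[0] + ... + A[k]
P[k] includes A[6] iff k >= 6
Affected indices: 6, 7, ..., 9; delta = 22
  P[6]: 35 + 22 = 57
  P[7]: 35 + 22 = 57
  P[8]: 28 + 22 = 50
  P[9]: 35 + 22 = 57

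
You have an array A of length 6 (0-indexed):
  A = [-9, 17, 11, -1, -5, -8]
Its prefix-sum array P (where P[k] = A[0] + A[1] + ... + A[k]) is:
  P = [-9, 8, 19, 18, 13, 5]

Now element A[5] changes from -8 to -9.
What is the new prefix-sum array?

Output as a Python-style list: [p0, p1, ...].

Change: A[5] -8 -> -9, delta = -1
P[k] for k < 5: unchanged (A[5] not included)
P[k] for k >= 5: shift by delta = -1
  P[0] = -9 + 0 = -9
  P[1] = 8 + 0 = 8
  P[2] = 19 + 0 = 19
  P[3] = 18 + 0 = 18
  P[4] = 13 + 0 = 13
  P[5] = 5 + -1 = 4

Answer: [-9, 8, 19, 18, 13, 4]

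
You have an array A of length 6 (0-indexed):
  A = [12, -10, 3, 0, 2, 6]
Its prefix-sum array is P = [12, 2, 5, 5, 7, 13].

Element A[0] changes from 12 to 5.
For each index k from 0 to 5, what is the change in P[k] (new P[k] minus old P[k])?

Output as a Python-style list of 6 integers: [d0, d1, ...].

Answer: [-7, -7, -7, -7, -7, -7]

Derivation:
Element change: A[0] 12 -> 5, delta = -7
For k < 0: P[k] unchanged, delta_P[k] = 0
For k >= 0: P[k] shifts by exactly -7
Delta array: [-7, -7, -7, -7, -7, -7]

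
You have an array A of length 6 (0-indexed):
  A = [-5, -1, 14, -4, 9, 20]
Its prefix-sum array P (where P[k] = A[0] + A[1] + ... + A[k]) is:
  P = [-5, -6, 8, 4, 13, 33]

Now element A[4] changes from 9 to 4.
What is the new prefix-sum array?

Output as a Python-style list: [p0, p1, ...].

Change: A[4] 9 -> 4, delta = -5
P[k] for k < 4: unchanged (A[4] not included)
P[k] for k >= 4: shift by delta = -5
  P[0] = -5 + 0 = -5
  P[1] = -6 + 0 = -6
  P[2] = 8 + 0 = 8
  P[3] = 4 + 0 = 4
  P[4] = 13 + -5 = 8
  P[5] = 33 + -5 = 28

Answer: [-5, -6, 8, 4, 8, 28]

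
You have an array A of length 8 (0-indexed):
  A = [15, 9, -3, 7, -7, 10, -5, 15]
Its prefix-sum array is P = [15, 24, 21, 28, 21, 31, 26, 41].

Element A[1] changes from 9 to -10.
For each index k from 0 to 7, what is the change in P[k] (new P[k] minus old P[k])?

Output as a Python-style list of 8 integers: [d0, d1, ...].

Element change: A[1] 9 -> -10, delta = -19
For k < 1: P[k] unchanged, delta_P[k] = 0
For k >= 1: P[k] shifts by exactly -19
Delta array: [0, -19, -19, -19, -19, -19, -19, -19]

Answer: [0, -19, -19, -19, -19, -19, -19, -19]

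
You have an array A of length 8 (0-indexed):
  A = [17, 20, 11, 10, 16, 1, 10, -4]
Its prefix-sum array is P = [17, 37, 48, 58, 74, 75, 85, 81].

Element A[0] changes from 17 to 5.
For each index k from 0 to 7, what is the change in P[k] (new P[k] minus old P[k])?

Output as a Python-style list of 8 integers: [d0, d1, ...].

Answer: [-12, -12, -12, -12, -12, -12, -12, -12]

Derivation:
Element change: A[0] 17 -> 5, delta = -12
For k < 0: P[k] unchanged, delta_P[k] = 0
For k >= 0: P[k] shifts by exactly -12
Delta array: [-12, -12, -12, -12, -12, -12, -12, -12]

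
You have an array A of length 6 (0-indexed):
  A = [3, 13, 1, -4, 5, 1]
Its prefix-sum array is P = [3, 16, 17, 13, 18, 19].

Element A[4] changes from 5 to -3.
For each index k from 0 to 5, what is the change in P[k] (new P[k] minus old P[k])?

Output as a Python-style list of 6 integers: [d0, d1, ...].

Element change: A[4] 5 -> -3, delta = -8
For k < 4: P[k] unchanged, delta_P[k] = 0
For k >= 4: P[k] shifts by exactly -8
Delta array: [0, 0, 0, 0, -8, -8]

Answer: [0, 0, 0, 0, -8, -8]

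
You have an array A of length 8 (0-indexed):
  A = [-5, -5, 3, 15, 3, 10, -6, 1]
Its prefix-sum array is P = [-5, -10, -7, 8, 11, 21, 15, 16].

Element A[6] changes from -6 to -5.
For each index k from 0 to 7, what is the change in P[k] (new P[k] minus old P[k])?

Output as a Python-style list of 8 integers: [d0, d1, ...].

Answer: [0, 0, 0, 0, 0, 0, 1, 1]

Derivation:
Element change: A[6] -6 -> -5, delta = 1
For k < 6: P[k] unchanged, delta_P[k] = 0
For k >= 6: P[k] shifts by exactly 1
Delta array: [0, 0, 0, 0, 0, 0, 1, 1]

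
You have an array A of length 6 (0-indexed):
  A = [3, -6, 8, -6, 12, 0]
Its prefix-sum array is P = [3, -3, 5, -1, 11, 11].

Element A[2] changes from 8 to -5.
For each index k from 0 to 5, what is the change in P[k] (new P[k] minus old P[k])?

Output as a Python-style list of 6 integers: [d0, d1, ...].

Answer: [0, 0, -13, -13, -13, -13]

Derivation:
Element change: A[2] 8 -> -5, delta = -13
For k < 2: P[k] unchanged, delta_P[k] = 0
For k >= 2: P[k] shifts by exactly -13
Delta array: [0, 0, -13, -13, -13, -13]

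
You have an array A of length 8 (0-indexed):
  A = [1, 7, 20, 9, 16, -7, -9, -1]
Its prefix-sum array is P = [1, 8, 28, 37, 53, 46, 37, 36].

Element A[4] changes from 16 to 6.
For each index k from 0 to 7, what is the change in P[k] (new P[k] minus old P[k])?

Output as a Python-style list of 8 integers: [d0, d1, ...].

Element change: A[4] 16 -> 6, delta = -10
For k < 4: P[k] unchanged, delta_P[k] = 0
For k >= 4: P[k] shifts by exactly -10
Delta array: [0, 0, 0, 0, -10, -10, -10, -10]

Answer: [0, 0, 0, 0, -10, -10, -10, -10]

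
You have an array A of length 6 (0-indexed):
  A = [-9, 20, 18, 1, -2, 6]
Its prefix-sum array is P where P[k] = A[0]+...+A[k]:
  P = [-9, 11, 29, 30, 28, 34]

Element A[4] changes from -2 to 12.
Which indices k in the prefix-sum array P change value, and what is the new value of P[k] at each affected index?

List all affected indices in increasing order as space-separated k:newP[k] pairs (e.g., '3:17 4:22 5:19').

P[k] = A[0] + ... + A[k]
P[k] includes A[4] iff k >= 4
Affected indices: 4, 5, ..., 5; delta = 14
  P[4]: 28 + 14 = 42
  P[5]: 34 + 14 = 48

Answer: 4:42 5:48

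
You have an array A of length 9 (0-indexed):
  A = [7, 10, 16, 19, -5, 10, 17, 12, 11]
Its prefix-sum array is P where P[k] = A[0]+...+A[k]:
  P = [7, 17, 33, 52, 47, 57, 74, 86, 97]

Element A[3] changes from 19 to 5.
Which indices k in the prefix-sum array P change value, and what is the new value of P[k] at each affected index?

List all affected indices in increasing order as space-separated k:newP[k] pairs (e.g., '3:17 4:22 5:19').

Answer: 3:38 4:33 5:43 6:60 7:72 8:83

Derivation:
P[k] = A[0] + ... + A[k]
P[k] includes A[3] iff k >= 3
Affected indices: 3, 4, ..., 8; delta = -14
  P[3]: 52 + -14 = 38
  P[4]: 47 + -14 = 33
  P[5]: 57 + -14 = 43
  P[6]: 74 + -14 = 60
  P[7]: 86 + -14 = 72
  P[8]: 97 + -14 = 83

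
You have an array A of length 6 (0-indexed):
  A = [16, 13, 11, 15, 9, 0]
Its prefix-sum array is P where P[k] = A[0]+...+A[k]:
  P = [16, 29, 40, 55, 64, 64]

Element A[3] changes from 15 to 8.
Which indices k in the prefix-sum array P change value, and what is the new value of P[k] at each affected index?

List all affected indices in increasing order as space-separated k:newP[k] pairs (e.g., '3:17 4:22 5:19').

Answer: 3:48 4:57 5:57

Derivation:
P[k] = A[0] + ... + A[k]
P[k] includes A[3] iff k >= 3
Affected indices: 3, 4, ..., 5; delta = -7
  P[3]: 55 + -7 = 48
  P[4]: 64 + -7 = 57
  P[5]: 64 + -7 = 57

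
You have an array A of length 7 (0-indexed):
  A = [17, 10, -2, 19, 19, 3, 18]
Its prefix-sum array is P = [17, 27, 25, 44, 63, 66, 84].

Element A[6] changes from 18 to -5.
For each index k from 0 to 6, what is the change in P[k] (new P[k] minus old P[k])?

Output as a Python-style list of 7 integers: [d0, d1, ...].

Element change: A[6] 18 -> -5, delta = -23
For k < 6: P[k] unchanged, delta_P[k] = 0
For k >= 6: P[k] shifts by exactly -23
Delta array: [0, 0, 0, 0, 0, 0, -23]

Answer: [0, 0, 0, 0, 0, 0, -23]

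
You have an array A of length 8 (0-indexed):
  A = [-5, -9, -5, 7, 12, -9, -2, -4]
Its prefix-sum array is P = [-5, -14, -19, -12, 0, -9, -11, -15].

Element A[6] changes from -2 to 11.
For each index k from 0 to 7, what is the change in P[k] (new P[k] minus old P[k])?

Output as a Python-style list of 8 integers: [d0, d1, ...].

Element change: A[6] -2 -> 11, delta = 13
For k < 6: P[k] unchanged, delta_P[k] = 0
For k >= 6: P[k] shifts by exactly 13
Delta array: [0, 0, 0, 0, 0, 0, 13, 13]

Answer: [0, 0, 0, 0, 0, 0, 13, 13]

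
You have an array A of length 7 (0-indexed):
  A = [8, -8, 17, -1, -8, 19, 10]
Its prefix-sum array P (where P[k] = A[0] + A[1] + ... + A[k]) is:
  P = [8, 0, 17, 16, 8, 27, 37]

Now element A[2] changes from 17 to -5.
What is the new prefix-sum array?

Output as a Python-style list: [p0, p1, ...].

Change: A[2] 17 -> -5, delta = -22
P[k] for k < 2: unchanged (A[2] not included)
P[k] for k >= 2: shift by delta = -22
  P[0] = 8 + 0 = 8
  P[1] = 0 + 0 = 0
  P[2] = 17 + -22 = -5
  P[3] = 16 + -22 = -6
  P[4] = 8 + -22 = -14
  P[5] = 27 + -22 = 5
  P[6] = 37 + -22 = 15

Answer: [8, 0, -5, -6, -14, 5, 15]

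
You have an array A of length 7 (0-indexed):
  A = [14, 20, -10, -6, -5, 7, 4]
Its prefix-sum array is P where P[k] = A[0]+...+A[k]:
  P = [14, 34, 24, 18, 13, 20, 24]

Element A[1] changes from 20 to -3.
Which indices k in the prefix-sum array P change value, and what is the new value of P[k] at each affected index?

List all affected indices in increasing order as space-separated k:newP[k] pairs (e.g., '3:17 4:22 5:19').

P[k] = A[0] + ... + A[k]
P[k] includes A[1] iff k >= 1
Affected indices: 1, 2, ..., 6; delta = -23
  P[1]: 34 + -23 = 11
  P[2]: 24 + -23 = 1
  P[3]: 18 + -23 = -5
  P[4]: 13 + -23 = -10
  P[5]: 20 + -23 = -3
  P[6]: 24 + -23 = 1

Answer: 1:11 2:1 3:-5 4:-10 5:-3 6:1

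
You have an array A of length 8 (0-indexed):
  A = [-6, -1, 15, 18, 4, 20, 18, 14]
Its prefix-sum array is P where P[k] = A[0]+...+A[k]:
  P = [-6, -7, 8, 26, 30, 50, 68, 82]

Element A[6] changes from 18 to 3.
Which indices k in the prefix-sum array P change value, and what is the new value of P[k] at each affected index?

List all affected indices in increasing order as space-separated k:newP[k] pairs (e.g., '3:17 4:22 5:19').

P[k] = A[0] + ... + A[k]
P[k] includes A[6] iff k >= 6
Affected indices: 6, 7, ..., 7; delta = -15
  P[6]: 68 + -15 = 53
  P[7]: 82 + -15 = 67

Answer: 6:53 7:67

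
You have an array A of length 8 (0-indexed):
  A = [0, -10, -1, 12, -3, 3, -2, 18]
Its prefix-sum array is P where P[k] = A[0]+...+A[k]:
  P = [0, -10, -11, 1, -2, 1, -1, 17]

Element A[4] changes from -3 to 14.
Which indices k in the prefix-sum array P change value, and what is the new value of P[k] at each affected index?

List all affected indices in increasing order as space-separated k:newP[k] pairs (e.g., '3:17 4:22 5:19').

P[k] = A[0] + ... + A[k]
P[k] includes A[4] iff k >= 4
Affected indices: 4, 5, ..., 7; delta = 17
  P[4]: -2 + 17 = 15
  P[5]: 1 + 17 = 18
  P[6]: -1 + 17 = 16
  P[7]: 17 + 17 = 34

Answer: 4:15 5:18 6:16 7:34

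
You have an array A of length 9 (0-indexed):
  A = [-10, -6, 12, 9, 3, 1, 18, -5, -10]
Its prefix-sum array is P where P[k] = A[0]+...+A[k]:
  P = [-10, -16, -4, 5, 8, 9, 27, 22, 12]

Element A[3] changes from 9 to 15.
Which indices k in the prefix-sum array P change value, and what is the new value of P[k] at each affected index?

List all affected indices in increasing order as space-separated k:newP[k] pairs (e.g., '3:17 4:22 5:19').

Answer: 3:11 4:14 5:15 6:33 7:28 8:18

Derivation:
P[k] = A[0] + ... + A[k]
P[k] includes A[3] iff k >= 3
Affected indices: 3, 4, ..., 8; delta = 6
  P[3]: 5 + 6 = 11
  P[4]: 8 + 6 = 14
  P[5]: 9 + 6 = 15
  P[6]: 27 + 6 = 33
  P[7]: 22 + 6 = 28
  P[8]: 12 + 6 = 18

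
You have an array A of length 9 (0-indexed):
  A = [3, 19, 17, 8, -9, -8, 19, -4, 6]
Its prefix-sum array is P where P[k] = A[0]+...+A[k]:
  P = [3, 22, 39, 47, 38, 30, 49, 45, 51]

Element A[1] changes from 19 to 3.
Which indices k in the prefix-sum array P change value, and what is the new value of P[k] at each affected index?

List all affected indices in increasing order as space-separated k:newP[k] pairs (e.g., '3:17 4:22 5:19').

P[k] = A[0] + ... + A[k]
P[k] includes A[1] iff k >= 1
Affected indices: 1, 2, ..., 8; delta = -16
  P[1]: 22 + -16 = 6
  P[2]: 39 + -16 = 23
  P[3]: 47 + -16 = 31
  P[4]: 38 + -16 = 22
  P[5]: 30 + -16 = 14
  P[6]: 49 + -16 = 33
  P[7]: 45 + -16 = 29
  P[8]: 51 + -16 = 35

Answer: 1:6 2:23 3:31 4:22 5:14 6:33 7:29 8:35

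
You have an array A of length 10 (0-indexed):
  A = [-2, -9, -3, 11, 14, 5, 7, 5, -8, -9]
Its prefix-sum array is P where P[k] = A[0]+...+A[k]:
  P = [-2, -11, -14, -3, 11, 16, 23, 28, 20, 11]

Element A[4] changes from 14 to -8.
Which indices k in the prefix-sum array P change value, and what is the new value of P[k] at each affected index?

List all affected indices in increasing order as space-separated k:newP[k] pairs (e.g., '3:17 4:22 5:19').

Answer: 4:-11 5:-6 6:1 7:6 8:-2 9:-11

Derivation:
P[k] = A[0] + ... + A[k]
P[k] includes A[4] iff k >= 4
Affected indices: 4, 5, ..., 9; delta = -22
  P[4]: 11 + -22 = -11
  P[5]: 16 + -22 = -6
  P[6]: 23 + -22 = 1
  P[7]: 28 + -22 = 6
  P[8]: 20 + -22 = -2
  P[9]: 11 + -22 = -11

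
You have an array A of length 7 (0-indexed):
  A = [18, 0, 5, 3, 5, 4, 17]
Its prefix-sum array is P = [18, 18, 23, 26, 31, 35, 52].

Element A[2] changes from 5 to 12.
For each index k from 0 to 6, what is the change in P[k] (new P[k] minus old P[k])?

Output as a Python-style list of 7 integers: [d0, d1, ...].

Answer: [0, 0, 7, 7, 7, 7, 7]

Derivation:
Element change: A[2] 5 -> 12, delta = 7
For k < 2: P[k] unchanged, delta_P[k] = 0
For k >= 2: P[k] shifts by exactly 7
Delta array: [0, 0, 7, 7, 7, 7, 7]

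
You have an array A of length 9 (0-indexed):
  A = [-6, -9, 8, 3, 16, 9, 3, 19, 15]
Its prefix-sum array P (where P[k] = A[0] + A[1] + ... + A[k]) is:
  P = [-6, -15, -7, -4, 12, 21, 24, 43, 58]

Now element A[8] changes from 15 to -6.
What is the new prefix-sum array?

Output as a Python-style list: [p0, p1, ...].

Change: A[8] 15 -> -6, delta = -21
P[k] for k < 8: unchanged (A[8] not included)
P[k] for k >= 8: shift by delta = -21
  P[0] = -6 + 0 = -6
  P[1] = -15 + 0 = -15
  P[2] = -7 + 0 = -7
  P[3] = -4 + 0 = -4
  P[4] = 12 + 0 = 12
  P[5] = 21 + 0 = 21
  P[6] = 24 + 0 = 24
  P[7] = 43 + 0 = 43
  P[8] = 58 + -21 = 37

Answer: [-6, -15, -7, -4, 12, 21, 24, 43, 37]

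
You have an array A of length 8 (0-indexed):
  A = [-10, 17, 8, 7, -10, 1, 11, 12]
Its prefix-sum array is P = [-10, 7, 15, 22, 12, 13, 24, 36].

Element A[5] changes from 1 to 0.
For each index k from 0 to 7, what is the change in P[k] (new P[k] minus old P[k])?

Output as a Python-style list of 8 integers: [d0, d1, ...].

Element change: A[5] 1 -> 0, delta = -1
For k < 5: P[k] unchanged, delta_P[k] = 0
For k >= 5: P[k] shifts by exactly -1
Delta array: [0, 0, 0, 0, 0, -1, -1, -1]

Answer: [0, 0, 0, 0, 0, -1, -1, -1]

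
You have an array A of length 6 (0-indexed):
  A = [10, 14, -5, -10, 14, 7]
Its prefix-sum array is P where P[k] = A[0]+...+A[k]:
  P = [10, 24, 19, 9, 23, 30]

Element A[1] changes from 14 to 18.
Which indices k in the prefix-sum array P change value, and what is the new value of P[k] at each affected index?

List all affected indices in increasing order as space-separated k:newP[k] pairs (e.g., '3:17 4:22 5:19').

Answer: 1:28 2:23 3:13 4:27 5:34

Derivation:
P[k] = A[0] + ... + A[k]
P[k] includes A[1] iff k >= 1
Affected indices: 1, 2, ..., 5; delta = 4
  P[1]: 24 + 4 = 28
  P[2]: 19 + 4 = 23
  P[3]: 9 + 4 = 13
  P[4]: 23 + 4 = 27
  P[5]: 30 + 4 = 34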